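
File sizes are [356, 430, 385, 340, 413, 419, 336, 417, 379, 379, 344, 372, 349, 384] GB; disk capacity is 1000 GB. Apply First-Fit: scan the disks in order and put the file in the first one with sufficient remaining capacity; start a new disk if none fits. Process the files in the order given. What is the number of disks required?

disk 1: place 356 GB, 644 GB left
disk 1: place 430 GB, 214 GB left
disk 2: place 385 GB, 615 GB left
disk 2: place 340 GB, 275 GB left
disk 3: place 413 GB, 587 GB left
disk 3: place 419 GB, 168 GB left
disk 4: place 336 GB, 664 GB left
disk 4: place 417 GB, 247 GB left
disk 5: place 379 GB, 621 GB left
disk 5: place 379 GB, 242 GB left
disk 6: place 344 GB, 656 GB left
disk 6: place 372 GB, 284 GB left
disk 7: place 349 GB, 651 GB left
disk 7: place 384 GB, 267 GB left

7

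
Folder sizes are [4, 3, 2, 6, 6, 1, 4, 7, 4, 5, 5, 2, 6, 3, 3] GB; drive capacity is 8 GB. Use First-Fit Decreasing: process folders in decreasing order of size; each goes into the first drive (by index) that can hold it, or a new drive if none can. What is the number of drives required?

Sorted descending: 7, 6, 6, 6, 5, 5, 4, 4, 4, 3, 3, 3, 2, 2, 1.
drive 1: place 7 GB, 1 GB left
drive 2: place 6 GB, 2 GB left
drive 3: place 6 GB, 2 GB left
drive 4: place 6 GB, 2 GB left
drive 5: place 5 GB, 3 GB left
drive 6: place 5 GB, 3 GB left
drive 7: place 4 GB, 4 GB left
drive 7: place 4 GB, 0 GB left
drive 8: place 4 GB, 4 GB left
drive 5: place 3 GB, 0 GB left
drive 6: place 3 GB, 0 GB left
drive 8: place 3 GB, 1 GB left
drive 2: place 2 GB, 0 GB left
drive 3: place 2 GB, 0 GB left
drive 1: place 1 GB, 0 GB left

8 drives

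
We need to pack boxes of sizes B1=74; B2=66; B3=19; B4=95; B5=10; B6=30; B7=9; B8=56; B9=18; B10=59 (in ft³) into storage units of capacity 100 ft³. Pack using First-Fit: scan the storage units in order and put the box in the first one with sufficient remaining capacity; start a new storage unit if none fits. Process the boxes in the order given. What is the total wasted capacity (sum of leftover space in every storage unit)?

storage unit 1: place B1 (74 ft³), 26 ft³ left
storage unit 2: place B2 (66 ft³), 34 ft³ left
storage unit 1: place B3 (19 ft³), 7 ft³ left
storage unit 3: place B4 (95 ft³), 5 ft³ left
storage unit 2: place B5 (10 ft³), 24 ft³ left
storage unit 4: place B6 (30 ft³), 70 ft³ left
storage unit 2: place B7 (9 ft³), 15 ft³ left
storage unit 4: place B8 (56 ft³), 14 ft³ left
storage unit 5: place B9 (18 ft³), 82 ft³ left
storage unit 5: place B10 (59 ft³), 23 ft³ left
5 storage units × 100 ft³ = 500 ft³; used 436 ft³; unused 64 ft³.

64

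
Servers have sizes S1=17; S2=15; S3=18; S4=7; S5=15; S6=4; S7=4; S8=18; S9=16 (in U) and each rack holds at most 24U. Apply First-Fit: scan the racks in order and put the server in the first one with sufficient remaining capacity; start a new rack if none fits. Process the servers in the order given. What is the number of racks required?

6

Put S1 (17U) in rack 1; 7U remain.
Put S2 (15U) in rack 2; 9U remain.
Put S3 (18U) in rack 3; 6U remain.
Put S4 (7U) in rack 1; 0U remain.
Put S5 (15U) in rack 4; 9U remain.
Put S6 (4U) in rack 2; 5U remain.
Put S7 (4U) in rack 2; 1U remain.
Put S8 (18U) in rack 5; 6U remain.
Put S9 (16U) in rack 6; 8U remain.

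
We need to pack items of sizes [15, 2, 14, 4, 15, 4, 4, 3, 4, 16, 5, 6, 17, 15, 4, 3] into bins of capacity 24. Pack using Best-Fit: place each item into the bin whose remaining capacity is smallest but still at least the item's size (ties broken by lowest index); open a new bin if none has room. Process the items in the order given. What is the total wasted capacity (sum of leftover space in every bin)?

15 → bin 1 (remaining 9)
2 → bin 1 (remaining 7)
14 → bin 2 (remaining 10)
4 → bin 1 (remaining 3)
15 → bin 3 (remaining 9)
4 → bin 3 (remaining 5)
4 → bin 3 (remaining 1)
3 → bin 1 (remaining 0)
4 → bin 2 (remaining 6)
16 → bin 4 (remaining 8)
5 → bin 2 (remaining 1)
6 → bin 4 (remaining 2)
17 → bin 5 (remaining 7)
15 → bin 6 (remaining 9)
4 → bin 5 (remaining 3)
3 → bin 5 (remaining 0)
6 bins × 24 = 144; used 131; unused 13.

13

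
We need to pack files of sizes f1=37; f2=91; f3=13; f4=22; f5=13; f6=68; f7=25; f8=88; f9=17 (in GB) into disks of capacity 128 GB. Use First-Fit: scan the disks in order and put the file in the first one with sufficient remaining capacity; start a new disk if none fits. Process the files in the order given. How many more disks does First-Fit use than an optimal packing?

First-Fit: [37,91] [13,22,13,68] [25,88] [17] → 4 disks.
Total size 374 GB; any packing needs at least ⌈374/128⌉ = 3 disks.
An optimal packing achieves that bound: [91,37] [88,25,13] [68,22,17,13] → 3 disks.
Excess: 4 − 3 = 1.

1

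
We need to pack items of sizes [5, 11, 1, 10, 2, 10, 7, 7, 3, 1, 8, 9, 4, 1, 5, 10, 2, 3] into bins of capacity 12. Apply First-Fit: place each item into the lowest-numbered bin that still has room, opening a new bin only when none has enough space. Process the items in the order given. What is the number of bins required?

Put 5 in bin 1; 7 remain.
Put 11 in bin 2; 1 remain.
Put 1 in bin 1; 6 remain.
Put 10 in bin 3; 2 remain.
Put 2 in bin 1; 4 remain.
Put 10 in bin 4; 2 remain.
Put 7 in bin 5; 5 remain.
Put 7 in bin 6; 5 remain.
Put 3 in bin 1; 1 remain.
Put 1 in bin 1; 0 remain.
Put 8 in bin 7; 4 remain.
Put 9 in bin 8; 3 remain.
Put 4 in bin 5; 1 remain.
Put 1 in bin 2; 0 remain.
Put 5 in bin 6; 0 remain.
Put 10 in bin 9; 2 remain.
Put 2 in bin 3; 0 remain.
Put 3 in bin 7; 1 remain.
Final bins: [5,1,2,3,1] [11,1] [10,2] [10] [7,4] [7,5] [8,3] [9] [10].

9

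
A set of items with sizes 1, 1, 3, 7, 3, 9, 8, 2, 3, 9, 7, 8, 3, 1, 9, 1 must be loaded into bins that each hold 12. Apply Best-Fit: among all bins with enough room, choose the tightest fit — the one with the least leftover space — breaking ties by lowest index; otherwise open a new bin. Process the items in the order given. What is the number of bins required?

Put 1 in bin 1; 11 remain.
Put 1 in bin 1; 10 remain.
Put 3 in bin 1; 7 remain.
Put 7 in bin 1; 0 remain.
Put 3 in bin 2; 9 remain.
Put 9 in bin 2; 0 remain.
Put 8 in bin 3; 4 remain.
Put 2 in bin 3; 2 remain.
Put 3 in bin 4; 9 remain.
Put 9 in bin 4; 0 remain.
Put 7 in bin 5; 5 remain.
Put 8 in bin 6; 4 remain.
Put 3 in bin 6; 1 remain.
Put 1 in bin 6; 0 remain.
Put 9 in bin 7; 3 remain.
Put 1 in bin 3; 1 remain.
Final bins: [1,1,3,7] [3,9] [8,2,1] [3,9] [7] [8,3,1] [9].

7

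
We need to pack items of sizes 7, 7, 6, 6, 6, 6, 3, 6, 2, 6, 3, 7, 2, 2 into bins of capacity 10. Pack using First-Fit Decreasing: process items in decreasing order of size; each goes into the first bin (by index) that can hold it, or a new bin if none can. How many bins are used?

9

Sorted descending: 7, 7, 7, 6, 6, 6, 6, 6, 6, 3, 3, 2, 2, 2.
7 → bin 1 (remaining 3)
7 → bin 2 (remaining 3)
7 → bin 3 (remaining 3)
6 → bin 4 (remaining 4)
6 → bin 5 (remaining 4)
6 → bin 6 (remaining 4)
6 → bin 7 (remaining 4)
6 → bin 8 (remaining 4)
6 → bin 9 (remaining 4)
3 → bin 1 (remaining 0)
3 → bin 2 (remaining 0)
2 → bin 3 (remaining 1)
2 → bin 4 (remaining 2)
2 → bin 4 (remaining 0)
Final bins: [7,3] [7,3] [7,2] [6,2,2] [6] [6] [6] [6] [6].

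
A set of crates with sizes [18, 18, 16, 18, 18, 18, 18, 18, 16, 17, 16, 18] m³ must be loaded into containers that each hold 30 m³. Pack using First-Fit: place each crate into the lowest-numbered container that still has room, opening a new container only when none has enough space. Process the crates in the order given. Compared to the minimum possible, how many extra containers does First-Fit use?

First-Fit: [18] [18] [16] [18] [18] [18] [18] [18] [16] [17] [16] [18] → 12 containers.
12 crates exceed 15 m³ (half the capacity), and no two of those can share a container, so at least 12 containers are needed.
So 12 is already optimal.

0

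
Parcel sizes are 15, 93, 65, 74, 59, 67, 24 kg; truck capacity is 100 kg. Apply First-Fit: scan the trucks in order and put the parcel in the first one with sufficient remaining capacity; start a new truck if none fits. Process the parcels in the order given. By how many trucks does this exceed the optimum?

First-Fit: [15,65] [93] [74,24] [59] [67] → 5 trucks.
5 parcels exceed 50 kg (half the capacity), and no two of those can share a truck, so at least 5 trucks are needed.
So 5 is already optimal.

0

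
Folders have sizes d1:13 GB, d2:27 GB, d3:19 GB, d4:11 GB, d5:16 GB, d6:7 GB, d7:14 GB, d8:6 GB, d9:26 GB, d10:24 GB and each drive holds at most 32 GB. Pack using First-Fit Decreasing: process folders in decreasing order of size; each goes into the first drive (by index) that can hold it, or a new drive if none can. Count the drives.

Sorted descending: 27, 26, 24, 19, 16, 14, 13, 11, 7, 6.
27 GB → drive 1 (remaining 5 GB)
26 GB → drive 2 (remaining 6 GB)
24 GB → drive 3 (remaining 8 GB)
19 GB → drive 4 (remaining 13 GB)
16 GB → drive 5 (remaining 16 GB)
14 GB → drive 5 (remaining 2 GB)
13 GB → drive 4 (remaining 0 GB)
11 GB → drive 6 (remaining 21 GB)
7 GB → drive 3 (remaining 1 GB)
6 GB → drive 2 (remaining 0 GB)
Final drives: [27] [26,6] [24,7] [19,13] [16,14] [11].

6 drives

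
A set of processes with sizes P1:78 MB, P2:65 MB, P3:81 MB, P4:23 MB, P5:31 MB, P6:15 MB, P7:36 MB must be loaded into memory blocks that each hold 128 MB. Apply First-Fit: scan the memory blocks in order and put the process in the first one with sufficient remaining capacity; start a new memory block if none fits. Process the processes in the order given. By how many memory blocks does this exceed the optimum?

0

First-Fit: [78,23,15] [65,31] [81,36] → 3 memory blocks.
Total size 329 MB; any packing needs at least ⌈329/128⌉ = 3 memory blocks.
So 3 is already optimal.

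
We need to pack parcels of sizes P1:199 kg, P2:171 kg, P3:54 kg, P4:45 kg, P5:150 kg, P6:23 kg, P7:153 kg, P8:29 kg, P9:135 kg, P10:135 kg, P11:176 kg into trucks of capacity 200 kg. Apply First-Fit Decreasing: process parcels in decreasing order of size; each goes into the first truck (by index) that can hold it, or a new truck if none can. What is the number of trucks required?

Sorted descending: 199, 176, 171, 153, 150, 135, 135, 54, 45, 29, 23.
Put 199 kg in truck 1; 1 kg remain.
Put 176 kg in truck 2; 24 kg remain.
Put 171 kg in truck 3; 29 kg remain.
Put 153 kg in truck 4; 47 kg remain.
Put 150 kg in truck 5; 50 kg remain.
Put 135 kg in truck 6; 65 kg remain.
Put 135 kg in truck 7; 65 kg remain.
Put 54 kg in truck 6; 11 kg remain.
Put 45 kg in truck 4; 2 kg remain.
Put 29 kg in truck 3; 0 kg remain.
Put 23 kg in truck 2; 1 kg remain.

7 trucks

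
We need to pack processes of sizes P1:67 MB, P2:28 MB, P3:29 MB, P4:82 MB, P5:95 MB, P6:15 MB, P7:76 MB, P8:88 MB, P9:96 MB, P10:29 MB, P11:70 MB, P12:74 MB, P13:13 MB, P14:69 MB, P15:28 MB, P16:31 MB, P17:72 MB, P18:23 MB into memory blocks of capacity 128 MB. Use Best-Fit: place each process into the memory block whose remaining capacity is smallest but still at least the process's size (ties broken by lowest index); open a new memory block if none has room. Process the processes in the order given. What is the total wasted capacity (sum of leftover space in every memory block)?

P1 (67 MB) → memory block 1 (remaining 61 MB)
P2 (28 MB) → memory block 1 (remaining 33 MB)
P3 (29 MB) → memory block 1 (remaining 4 MB)
P4 (82 MB) → memory block 2 (remaining 46 MB)
P5 (95 MB) → memory block 3 (remaining 33 MB)
P6 (15 MB) → memory block 3 (remaining 18 MB)
P7 (76 MB) → memory block 4 (remaining 52 MB)
P8 (88 MB) → memory block 5 (remaining 40 MB)
P9 (96 MB) → memory block 6 (remaining 32 MB)
P10 (29 MB) → memory block 6 (remaining 3 MB)
P11 (70 MB) → memory block 7 (remaining 58 MB)
P12 (74 MB) → memory block 8 (remaining 54 MB)
P13 (13 MB) → memory block 3 (remaining 5 MB)
P14 (69 MB) → memory block 9 (remaining 59 MB)
P15 (28 MB) → memory block 5 (remaining 12 MB)
P16 (31 MB) → memory block 2 (remaining 15 MB)
P17 (72 MB) → memory block 10 (remaining 56 MB)
P18 (23 MB) → memory block 4 (remaining 29 MB)
10 memory blocks × 128 MB = 1280 MB; used 985 MB; unused 295 MB.

295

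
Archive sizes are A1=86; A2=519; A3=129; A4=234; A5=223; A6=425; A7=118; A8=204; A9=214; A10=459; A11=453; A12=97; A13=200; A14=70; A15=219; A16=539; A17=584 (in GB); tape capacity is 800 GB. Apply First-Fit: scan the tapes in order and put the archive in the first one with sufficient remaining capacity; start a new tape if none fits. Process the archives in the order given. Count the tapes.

tape 1: place A1 (86 GB), 714 GB left
tape 1: place A2 (519 GB), 195 GB left
tape 1: place A3 (129 GB), 66 GB left
tape 2: place A4 (234 GB), 566 GB left
tape 2: place A5 (223 GB), 343 GB left
tape 3: place A6 (425 GB), 375 GB left
tape 2: place A7 (118 GB), 225 GB left
tape 2: place A8 (204 GB), 21 GB left
tape 3: place A9 (214 GB), 161 GB left
tape 4: place A10 (459 GB), 341 GB left
tape 5: place A11 (453 GB), 347 GB left
tape 3: place A12 (97 GB), 64 GB left
tape 4: place A13 (200 GB), 141 GB left
tape 4: place A14 (70 GB), 71 GB left
tape 5: place A15 (219 GB), 128 GB left
tape 6: place A16 (539 GB), 261 GB left
tape 7: place A17 (584 GB), 216 GB left

7 tapes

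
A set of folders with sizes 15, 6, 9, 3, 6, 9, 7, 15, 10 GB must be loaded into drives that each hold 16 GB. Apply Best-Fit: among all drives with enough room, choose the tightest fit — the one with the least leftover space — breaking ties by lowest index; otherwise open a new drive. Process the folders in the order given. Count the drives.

6

Put 15 GB in drive 1; 1 GB remain.
Put 6 GB in drive 2; 10 GB remain.
Put 9 GB in drive 2; 1 GB remain.
Put 3 GB in drive 3; 13 GB remain.
Put 6 GB in drive 3; 7 GB remain.
Put 9 GB in drive 4; 7 GB remain.
Put 7 GB in drive 3; 0 GB remain.
Put 15 GB in drive 5; 1 GB remain.
Put 10 GB in drive 6; 6 GB remain.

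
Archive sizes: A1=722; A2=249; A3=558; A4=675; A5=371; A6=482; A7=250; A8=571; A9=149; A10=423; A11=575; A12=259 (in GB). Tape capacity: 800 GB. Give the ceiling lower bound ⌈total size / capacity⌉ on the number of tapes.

7 tapes

Total size = 722 + 249 + 558 + 675 + 371 + 482 + 250 + 571 + 149 + 423 + 575 + 259 = 5284 GB.
⌈5284 / 800⌉ = 7.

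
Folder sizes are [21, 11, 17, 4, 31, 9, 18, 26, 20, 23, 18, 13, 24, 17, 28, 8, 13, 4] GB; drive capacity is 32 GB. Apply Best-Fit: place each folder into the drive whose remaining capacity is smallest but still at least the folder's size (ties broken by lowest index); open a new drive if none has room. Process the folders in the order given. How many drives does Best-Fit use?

11 drives

21 GB → drive 1 (remaining 11 GB)
11 GB → drive 1 (remaining 0 GB)
17 GB → drive 2 (remaining 15 GB)
4 GB → drive 2 (remaining 11 GB)
31 GB → drive 3 (remaining 1 GB)
9 GB → drive 2 (remaining 2 GB)
18 GB → drive 4 (remaining 14 GB)
26 GB → drive 5 (remaining 6 GB)
20 GB → drive 6 (remaining 12 GB)
23 GB → drive 7 (remaining 9 GB)
18 GB → drive 8 (remaining 14 GB)
13 GB → drive 4 (remaining 1 GB)
24 GB → drive 9 (remaining 8 GB)
17 GB → drive 10 (remaining 15 GB)
28 GB → drive 11 (remaining 4 GB)
8 GB → drive 9 (remaining 0 GB)
13 GB → drive 8 (remaining 1 GB)
4 GB → drive 11 (remaining 0 GB)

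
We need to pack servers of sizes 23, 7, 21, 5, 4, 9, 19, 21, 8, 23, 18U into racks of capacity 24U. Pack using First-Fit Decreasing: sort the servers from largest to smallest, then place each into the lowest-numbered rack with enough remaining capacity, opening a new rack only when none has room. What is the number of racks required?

Sorted descending: 23, 23, 21, 21, 19, 18, 9, 8, 7, 5, 4.
23U → rack 1 (remaining 1U)
23U → rack 2 (remaining 1U)
21U → rack 3 (remaining 3U)
21U → rack 4 (remaining 3U)
19U → rack 5 (remaining 5U)
18U → rack 6 (remaining 6U)
9U → rack 7 (remaining 15U)
8U → rack 7 (remaining 7U)
7U → rack 7 (remaining 0U)
5U → rack 5 (remaining 0U)
4U → rack 6 (remaining 2U)

7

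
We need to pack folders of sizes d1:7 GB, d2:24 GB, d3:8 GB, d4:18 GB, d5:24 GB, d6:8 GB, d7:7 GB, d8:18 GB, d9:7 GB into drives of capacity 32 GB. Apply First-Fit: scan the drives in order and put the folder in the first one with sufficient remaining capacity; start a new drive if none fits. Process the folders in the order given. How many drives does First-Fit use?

d1 (7 GB) → drive 1 (remaining 25 GB)
d2 (24 GB) → drive 1 (remaining 1 GB)
d3 (8 GB) → drive 2 (remaining 24 GB)
d4 (18 GB) → drive 2 (remaining 6 GB)
d5 (24 GB) → drive 3 (remaining 8 GB)
d6 (8 GB) → drive 3 (remaining 0 GB)
d7 (7 GB) → drive 4 (remaining 25 GB)
d8 (18 GB) → drive 4 (remaining 7 GB)
d9 (7 GB) → drive 4 (remaining 0 GB)
Final drives: [7,24] [8,18] [24,8] [7,18,7].

4 drives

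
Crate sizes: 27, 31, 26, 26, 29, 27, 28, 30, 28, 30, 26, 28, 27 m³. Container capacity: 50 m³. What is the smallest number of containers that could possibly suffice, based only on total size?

8

Total size = 27 + 31 + 26 + 26 + 29 + 27 + 28 + 30 + 28 + 30 + 26 + 28 + 27 = 363 m³.
⌈363 / 50⌉ = 8.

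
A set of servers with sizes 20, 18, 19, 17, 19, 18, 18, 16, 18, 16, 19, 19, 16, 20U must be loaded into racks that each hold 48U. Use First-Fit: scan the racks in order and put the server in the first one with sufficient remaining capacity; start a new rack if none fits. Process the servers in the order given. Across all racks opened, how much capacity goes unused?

Put 20U in rack 1; 28U remain.
Put 18U in rack 1; 10U remain.
Put 19U in rack 2; 29U remain.
Put 17U in rack 2; 12U remain.
Put 19U in rack 3; 29U remain.
Put 18U in rack 3; 11U remain.
Put 18U in rack 4; 30U remain.
Put 16U in rack 4; 14U remain.
Put 18U in rack 5; 30U remain.
Put 16U in rack 5; 14U remain.
Put 19U in rack 6; 29U remain.
Put 19U in rack 6; 10U remain.
Put 16U in rack 7; 32U remain.
Put 20U in rack 7; 12U remain.
7 racks × 48U = 336U; used 253U; unused 83U.

83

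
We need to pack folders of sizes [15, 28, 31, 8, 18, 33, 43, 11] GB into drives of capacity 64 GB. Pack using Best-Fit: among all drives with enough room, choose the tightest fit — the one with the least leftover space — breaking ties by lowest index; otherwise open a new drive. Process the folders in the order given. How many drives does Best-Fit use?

4 drives

15 GB → drive 1 (remaining 49 GB)
28 GB → drive 1 (remaining 21 GB)
31 GB → drive 2 (remaining 33 GB)
8 GB → drive 1 (remaining 13 GB)
18 GB → drive 2 (remaining 15 GB)
33 GB → drive 3 (remaining 31 GB)
43 GB → drive 4 (remaining 21 GB)
11 GB → drive 1 (remaining 2 GB)
Final drives: [15,28,8,11] [31,18] [33] [43].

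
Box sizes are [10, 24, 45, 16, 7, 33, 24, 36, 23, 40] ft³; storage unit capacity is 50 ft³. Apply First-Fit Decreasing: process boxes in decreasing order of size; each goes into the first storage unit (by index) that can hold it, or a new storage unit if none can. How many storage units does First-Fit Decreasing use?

Sorted descending: 45, 40, 36, 33, 24, 24, 23, 16, 10, 7.
storage unit 1: place 45 ft³, 5 ft³ left
storage unit 2: place 40 ft³, 10 ft³ left
storage unit 3: place 36 ft³, 14 ft³ left
storage unit 4: place 33 ft³, 17 ft³ left
storage unit 5: place 24 ft³, 26 ft³ left
storage unit 5: place 24 ft³, 2 ft³ left
storage unit 6: place 23 ft³, 27 ft³ left
storage unit 4: place 16 ft³, 1 ft³ left
storage unit 2: place 10 ft³, 0 ft³ left
storage unit 3: place 7 ft³, 7 ft³ left
Final storage units: [45] [40,10] [36,7] [33,16] [24,24] [23].

6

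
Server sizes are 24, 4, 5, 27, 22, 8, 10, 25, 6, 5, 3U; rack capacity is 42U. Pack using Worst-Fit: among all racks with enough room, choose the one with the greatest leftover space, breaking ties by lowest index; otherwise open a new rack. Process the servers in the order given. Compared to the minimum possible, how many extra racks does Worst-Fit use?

0

Worst-Fit: [24,4,5] [27,10] [22,8,5] [25,6,3] → 4 racks.
Total size 139U; any packing needs at least ⌈139/42⌉ = 4 racks.
So 4 is already optimal.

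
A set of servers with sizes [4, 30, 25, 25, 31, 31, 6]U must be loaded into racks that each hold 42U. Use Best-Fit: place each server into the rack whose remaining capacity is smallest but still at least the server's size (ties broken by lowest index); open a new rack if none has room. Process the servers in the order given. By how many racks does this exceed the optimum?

0

Best-Fit: [4,30,6] [25] [25] [31] [31] → 5 racks.
5 servers exceed 21U (half the capacity), and no two of those can share a rack, so at least 5 racks are needed.
So 5 is already optimal.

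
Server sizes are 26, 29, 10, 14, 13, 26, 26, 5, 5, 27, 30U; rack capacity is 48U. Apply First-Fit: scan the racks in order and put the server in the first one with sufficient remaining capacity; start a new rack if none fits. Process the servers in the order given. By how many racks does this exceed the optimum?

First-Fit: [26,10,5,5] [29,14] [13,26] [26] [27] [30] → 6 racks.
6 servers exceed 24U (half the capacity), and no two of those can share a rack, so at least 6 racks are needed.
So 6 is already optimal.

0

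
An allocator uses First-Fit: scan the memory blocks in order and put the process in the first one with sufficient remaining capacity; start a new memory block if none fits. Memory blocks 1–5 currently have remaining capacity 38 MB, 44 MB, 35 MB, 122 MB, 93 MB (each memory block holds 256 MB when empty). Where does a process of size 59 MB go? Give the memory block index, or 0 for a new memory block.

4

Memory blocks with room: memory block 4 (122 MB), memory block 5 (93 MB).
The first with room is memory block 4.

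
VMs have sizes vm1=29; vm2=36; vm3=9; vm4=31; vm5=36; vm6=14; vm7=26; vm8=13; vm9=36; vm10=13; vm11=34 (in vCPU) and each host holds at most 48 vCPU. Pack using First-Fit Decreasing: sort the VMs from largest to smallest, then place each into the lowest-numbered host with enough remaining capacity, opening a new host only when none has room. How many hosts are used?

Sorted descending: 36, 36, 36, 34, 31, 29, 26, 14, 13, 13, 9.
Put 36 vCPU in host 1; 12 vCPU remain.
Put 36 vCPU in host 2; 12 vCPU remain.
Put 36 vCPU in host 3; 12 vCPU remain.
Put 34 vCPU in host 4; 14 vCPU remain.
Put 31 vCPU in host 5; 17 vCPU remain.
Put 29 vCPU in host 6; 19 vCPU remain.
Put 26 vCPU in host 7; 22 vCPU remain.
Put 14 vCPU in host 4; 0 vCPU remain.
Put 13 vCPU in host 5; 4 vCPU remain.
Put 13 vCPU in host 6; 6 vCPU remain.
Put 9 vCPU in host 1; 3 vCPU remain.
Final hosts: [36,9] [36] [36] [34,14] [31,13] [29,13] [26].

7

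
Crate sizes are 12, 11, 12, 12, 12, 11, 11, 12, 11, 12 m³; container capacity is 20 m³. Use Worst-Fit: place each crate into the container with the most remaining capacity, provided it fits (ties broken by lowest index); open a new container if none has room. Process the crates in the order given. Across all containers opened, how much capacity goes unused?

container 1: place 12 m³, 8 m³ left
container 2: place 11 m³, 9 m³ left
container 3: place 12 m³, 8 m³ left
container 4: place 12 m³, 8 m³ left
container 5: place 12 m³, 8 m³ left
container 6: place 11 m³, 9 m³ left
container 7: place 11 m³, 9 m³ left
container 8: place 12 m³, 8 m³ left
container 9: place 11 m³, 9 m³ left
container 10: place 12 m³, 8 m³ left
10 containers × 20 m³ = 200 m³; used 116 m³; unused 84 m³.

84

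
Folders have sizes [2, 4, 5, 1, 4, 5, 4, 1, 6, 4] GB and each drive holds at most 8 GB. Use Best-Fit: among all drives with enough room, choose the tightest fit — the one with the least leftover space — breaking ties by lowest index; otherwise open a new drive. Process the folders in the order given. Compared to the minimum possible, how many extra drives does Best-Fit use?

1

Best-Fit: [2,4,1,1] [5] [4,4] [5] [6] [4] → 6 drives.
Total size 36 GB; any packing needs at least ⌈36/8⌉ = 5 drives.
An optimal packing achieves that bound: [6,2] [5,1,1] [5] [4,4] [4,4] → 5 drives.
Excess: 6 − 5 = 1.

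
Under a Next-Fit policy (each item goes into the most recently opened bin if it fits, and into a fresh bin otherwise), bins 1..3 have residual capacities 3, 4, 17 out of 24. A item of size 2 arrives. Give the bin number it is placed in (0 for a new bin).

Next-Fit only looks at bin 3, which has 17 free.
2 fits there.

3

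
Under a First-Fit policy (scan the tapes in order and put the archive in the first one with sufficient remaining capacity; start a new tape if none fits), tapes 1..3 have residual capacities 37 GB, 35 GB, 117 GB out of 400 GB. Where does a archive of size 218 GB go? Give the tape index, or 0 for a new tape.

No tape has ≥ 218 GB free, so a new tape is opened.

0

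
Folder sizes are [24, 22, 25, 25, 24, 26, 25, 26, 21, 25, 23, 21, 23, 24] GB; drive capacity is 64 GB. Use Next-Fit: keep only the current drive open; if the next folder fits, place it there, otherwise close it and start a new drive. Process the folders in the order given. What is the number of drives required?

drive 1: place 24 GB, 40 GB left
drive 1: place 22 GB, 18 GB left
drive 2: place 25 GB, 39 GB left
drive 2: place 25 GB, 14 GB left
drive 3: place 24 GB, 40 GB left
drive 3: place 26 GB, 14 GB left
drive 4: place 25 GB, 39 GB left
drive 4: place 26 GB, 13 GB left
drive 5: place 21 GB, 43 GB left
drive 5: place 25 GB, 18 GB left
drive 6: place 23 GB, 41 GB left
drive 6: place 21 GB, 20 GB left
drive 7: place 23 GB, 41 GB left
drive 7: place 24 GB, 17 GB left
Final drives: [24,22] [25,25] [24,26] [25,26] [21,25] [23,21] [23,24].

7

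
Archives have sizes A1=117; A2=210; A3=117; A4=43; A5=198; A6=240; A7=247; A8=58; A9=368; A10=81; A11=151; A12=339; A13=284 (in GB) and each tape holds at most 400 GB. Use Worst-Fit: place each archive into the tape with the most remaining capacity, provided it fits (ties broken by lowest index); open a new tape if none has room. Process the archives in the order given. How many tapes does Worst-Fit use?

8

Put A1 (117 GB) in tape 1; 283 GB remain.
Put A2 (210 GB) in tape 1; 73 GB remain.
Put A3 (117 GB) in tape 2; 283 GB remain.
Put A4 (43 GB) in tape 2; 240 GB remain.
Put A5 (198 GB) in tape 2; 42 GB remain.
Put A6 (240 GB) in tape 3; 160 GB remain.
Put A7 (247 GB) in tape 4; 153 GB remain.
Put A8 (58 GB) in tape 3; 102 GB remain.
Put A9 (368 GB) in tape 5; 32 GB remain.
Put A10 (81 GB) in tape 4; 72 GB remain.
Put A11 (151 GB) in tape 6; 249 GB remain.
Put A12 (339 GB) in tape 7; 61 GB remain.
Put A13 (284 GB) in tape 8; 116 GB remain.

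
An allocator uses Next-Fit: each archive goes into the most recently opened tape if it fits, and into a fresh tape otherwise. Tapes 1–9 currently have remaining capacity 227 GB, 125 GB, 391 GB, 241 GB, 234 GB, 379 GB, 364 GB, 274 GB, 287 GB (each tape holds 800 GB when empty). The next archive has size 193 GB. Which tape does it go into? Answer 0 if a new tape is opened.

Next-Fit only looks at tape 9, which has 287 GB free.
193 GB fits there.

9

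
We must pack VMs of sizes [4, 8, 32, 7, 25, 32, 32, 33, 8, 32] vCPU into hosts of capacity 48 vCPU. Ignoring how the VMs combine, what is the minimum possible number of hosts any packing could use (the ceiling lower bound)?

5 hosts

Total size = 4 + 8 + 32 + 7 + 25 + 32 + 32 + 33 + 8 + 32 = 213 vCPU.
⌈213 / 48⌉ = 5.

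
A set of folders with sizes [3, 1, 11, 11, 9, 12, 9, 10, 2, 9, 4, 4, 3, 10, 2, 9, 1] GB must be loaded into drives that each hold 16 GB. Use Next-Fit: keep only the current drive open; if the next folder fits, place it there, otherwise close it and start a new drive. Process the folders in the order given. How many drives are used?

10

3 GB → drive 1 (remaining 13 GB)
1 GB → drive 1 (remaining 12 GB)
11 GB → drive 1 (remaining 1 GB)
11 GB → drive 2 (remaining 5 GB)
9 GB → drive 3 (remaining 7 GB)
12 GB → drive 4 (remaining 4 GB)
9 GB → drive 5 (remaining 7 GB)
10 GB → drive 6 (remaining 6 GB)
2 GB → drive 6 (remaining 4 GB)
9 GB → drive 7 (remaining 7 GB)
4 GB → drive 7 (remaining 3 GB)
4 GB → drive 8 (remaining 12 GB)
3 GB → drive 8 (remaining 9 GB)
10 GB → drive 9 (remaining 6 GB)
2 GB → drive 9 (remaining 4 GB)
9 GB → drive 10 (remaining 7 GB)
1 GB → drive 10 (remaining 6 GB)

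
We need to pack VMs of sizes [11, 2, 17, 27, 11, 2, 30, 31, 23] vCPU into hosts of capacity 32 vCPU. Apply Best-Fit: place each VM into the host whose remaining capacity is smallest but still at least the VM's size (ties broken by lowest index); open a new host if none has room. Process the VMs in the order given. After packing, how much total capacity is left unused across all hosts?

38

Put 11 vCPU in host 1; 21 vCPU remain.
Put 2 vCPU in host 1; 19 vCPU remain.
Put 17 vCPU in host 1; 2 vCPU remain.
Put 27 vCPU in host 2; 5 vCPU remain.
Put 11 vCPU in host 3; 21 vCPU remain.
Put 2 vCPU in host 1; 0 vCPU remain.
Put 30 vCPU in host 4; 2 vCPU remain.
Put 31 vCPU in host 5; 1 vCPU remain.
Put 23 vCPU in host 6; 9 vCPU remain.
6 hosts × 32 vCPU = 192 vCPU; used 154 vCPU; unused 38 vCPU.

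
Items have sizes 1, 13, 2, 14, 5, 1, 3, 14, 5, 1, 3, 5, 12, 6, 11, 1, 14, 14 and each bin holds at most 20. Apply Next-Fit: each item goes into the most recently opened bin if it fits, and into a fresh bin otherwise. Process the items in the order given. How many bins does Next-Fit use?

bin 1: place 1, 19 left
bin 1: place 13, 6 left
bin 1: place 2, 4 left
bin 2: place 14, 6 left
bin 2: place 5, 1 left
bin 2: place 1, 0 left
bin 3: place 3, 17 left
bin 3: place 14, 3 left
bin 4: place 5, 15 left
bin 4: place 1, 14 left
bin 4: place 3, 11 left
bin 4: place 5, 6 left
bin 5: place 12, 8 left
bin 5: place 6, 2 left
bin 6: place 11, 9 left
bin 6: place 1, 8 left
bin 7: place 14, 6 left
bin 8: place 14, 6 left
Final bins: [1,13,2] [14,5,1] [3,14] [5,1,3,5] [12,6] [11,1] [14] [14].

8 bins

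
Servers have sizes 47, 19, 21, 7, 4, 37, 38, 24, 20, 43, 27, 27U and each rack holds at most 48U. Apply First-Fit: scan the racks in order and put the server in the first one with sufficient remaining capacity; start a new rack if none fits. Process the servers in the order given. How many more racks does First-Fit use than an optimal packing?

1

First-Fit: [47] [19,21,7] [4,37] [38] [24,20] [43] [27] [27] → 8 racks.
Total size 314U; any packing needs at least ⌈314/48⌉ = 7 racks.
An optimal packing achieves that bound: [47] [43,4] [38,7] [37] [27,21] [27,20] [24,19] → 7 racks.
Excess: 8 − 7 = 1.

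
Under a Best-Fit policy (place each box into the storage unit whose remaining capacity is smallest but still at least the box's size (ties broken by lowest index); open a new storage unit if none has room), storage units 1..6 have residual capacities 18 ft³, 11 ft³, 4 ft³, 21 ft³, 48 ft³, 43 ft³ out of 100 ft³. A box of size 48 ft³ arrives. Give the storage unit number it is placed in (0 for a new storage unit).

Storage units with room: storage unit 5 (48 ft³).
Tightest fit is storage unit 5 with 48 ft³ free.

5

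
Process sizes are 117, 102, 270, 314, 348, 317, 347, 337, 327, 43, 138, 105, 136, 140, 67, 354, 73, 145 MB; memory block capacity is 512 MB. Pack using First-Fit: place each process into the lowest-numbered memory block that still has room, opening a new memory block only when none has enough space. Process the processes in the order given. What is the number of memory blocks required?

Put 117 MB in memory block 1; 395 MB remain.
Put 102 MB in memory block 1; 293 MB remain.
Put 270 MB in memory block 1; 23 MB remain.
Put 314 MB in memory block 2; 198 MB remain.
Put 348 MB in memory block 3; 164 MB remain.
Put 317 MB in memory block 4; 195 MB remain.
Put 347 MB in memory block 5; 165 MB remain.
Put 337 MB in memory block 6; 175 MB remain.
Put 327 MB in memory block 7; 185 MB remain.
Put 43 MB in memory block 2; 155 MB remain.
Put 138 MB in memory block 2; 17 MB remain.
Put 105 MB in memory block 3; 59 MB remain.
Put 136 MB in memory block 4; 59 MB remain.
Put 140 MB in memory block 5; 25 MB remain.
Put 67 MB in memory block 6; 108 MB remain.
Put 354 MB in memory block 8; 158 MB remain.
Put 73 MB in memory block 6; 35 MB remain.
Put 145 MB in memory block 7; 40 MB remain.

8 memory blocks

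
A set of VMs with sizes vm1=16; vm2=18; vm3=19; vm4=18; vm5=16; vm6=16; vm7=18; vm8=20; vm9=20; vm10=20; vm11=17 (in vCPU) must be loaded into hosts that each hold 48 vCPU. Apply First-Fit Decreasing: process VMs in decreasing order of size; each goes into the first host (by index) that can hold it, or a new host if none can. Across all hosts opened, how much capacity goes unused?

42

Sorted descending: 20, 20, 20, 19, 18, 18, 18, 17, 16, 16, 16.
host 1: place 20 vCPU, 28 vCPU left
host 1: place 20 vCPU, 8 vCPU left
host 2: place 20 vCPU, 28 vCPU left
host 2: place 19 vCPU, 9 vCPU left
host 3: place 18 vCPU, 30 vCPU left
host 3: place 18 vCPU, 12 vCPU left
host 4: place 18 vCPU, 30 vCPU left
host 4: place 17 vCPU, 13 vCPU left
host 5: place 16 vCPU, 32 vCPU left
host 5: place 16 vCPU, 16 vCPU left
host 5: place 16 vCPU, 0 vCPU left
5 hosts × 48 vCPU = 240 vCPU; used 198 vCPU; unused 42 vCPU.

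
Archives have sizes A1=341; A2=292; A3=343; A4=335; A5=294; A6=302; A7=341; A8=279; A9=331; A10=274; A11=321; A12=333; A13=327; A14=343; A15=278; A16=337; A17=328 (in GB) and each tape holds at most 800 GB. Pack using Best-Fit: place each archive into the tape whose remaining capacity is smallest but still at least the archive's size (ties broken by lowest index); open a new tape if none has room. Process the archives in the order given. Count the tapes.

9 tapes

A1 (341 GB) → tape 1 (remaining 459 GB)
A2 (292 GB) → tape 1 (remaining 167 GB)
A3 (343 GB) → tape 2 (remaining 457 GB)
A4 (335 GB) → tape 2 (remaining 122 GB)
A5 (294 GB) → tape 3 (remaining 506 GB)
A6 (302 GB) → tape 3 (remaining 204 GB)
A7 (341 GB) → tape 4 (remaining 459 GB)
A8 (279 GB) → tape 4 (remaining 180 GB)
A9 (331 GB) → tape 5 (remaining 469 GB)
A10 (274 GB) → tape 5 (remaining 195 GB)
A11 (321 GB) → tape 6 (remaining 479 GB)
A12 (333 GB) → tape 6 (remaining 146 GB)
A13 (327 GB) → tape 7 (remaining 473 GB)
A14 (343 GB) → tape 7 (remaining 130 GB)
A15 (278 GB) → tape 8 (remaining 522 GB)
A16 (337 GB) → tape 8 (remaining 185 GB)
A17 (328 GB) → tape 9 (remaining 472 GB)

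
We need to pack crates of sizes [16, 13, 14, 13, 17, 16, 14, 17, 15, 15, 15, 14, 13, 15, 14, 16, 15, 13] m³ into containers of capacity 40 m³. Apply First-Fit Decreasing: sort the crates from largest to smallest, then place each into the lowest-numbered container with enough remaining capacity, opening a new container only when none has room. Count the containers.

Sorted descending: 17, 17, 16, 16, 16, 15, 15, 15, 15, 15, 14, 14, 14, 14, 13, 13, 13, 13.
17 m³ → container 1 (remaining 23 m³)
17 m³ → container 1 (remaining 6 m³)
16 m³ → container 2 (remaining 24 m³)
16 m³ → container 2 (remaining 8 m³)
16 m³ → container 3 (remaining 24 m³)
15 m³ → container 3 (remaining 9 m³)
15 m³ → container 4 (remaining 25 m³)
15 m³ → container 4 (remaining 10 m³)
15 m³ → container 5 (remaining 25 m³)
15 m³ → container 5 (remaining 10 m³)
14 m³ → container 6 (remaining 26 m³)
14 m³ → container 6 (remaining 12 m³)
14 m³ → container 7 (remaining 26 m³)
14 m³ → container 7 (remaining 12 m³)
13 m³ → container 8 (remaining 27 m³)
13 m³ → container 8 (remaining 14 m³)
13 m³ → container 8 (remaining 1 m³)
13 m³ → container 9 (remaining 27 m³)

9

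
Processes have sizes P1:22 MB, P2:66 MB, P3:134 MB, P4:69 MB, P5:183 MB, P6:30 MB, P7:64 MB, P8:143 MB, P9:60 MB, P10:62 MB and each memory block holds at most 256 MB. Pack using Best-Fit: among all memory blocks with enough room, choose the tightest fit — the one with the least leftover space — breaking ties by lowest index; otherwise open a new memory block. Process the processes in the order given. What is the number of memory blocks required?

P1 (22 MB) → memory block 1 (remaining 234 MB)
P2 (66 MB) → memory block 1 (remaining 168 MB)
P3 (134 MB) → memory block 1 (remaining 34 MB)
P4 (69 MB) → memory block 2 (remaining 187 MB)
P5 (183 MB) → memory block 2 (remaining 4 MB)
P6 (30 MB) → memory block 1 (remaining 4 MB)
P7 (64 MB) → memory block 3 (remaining 192 MB)
P8 (143 MB) → memory block 3 (remaining 49 MB)
P9 (60 MB) → memory block 4 (remaining 196 MB)
P10 (62 MB) → memory block 4 (remaining 134 MB)
Final memory blocks: [22,66,134,30] [69,183] [64,143] [60,62].

4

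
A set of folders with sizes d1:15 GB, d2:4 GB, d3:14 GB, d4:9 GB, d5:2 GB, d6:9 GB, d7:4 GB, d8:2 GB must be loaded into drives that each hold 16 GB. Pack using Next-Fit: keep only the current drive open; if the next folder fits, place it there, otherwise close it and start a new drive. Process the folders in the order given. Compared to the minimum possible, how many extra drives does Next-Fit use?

Next-Fit: [15] [4] [14] [9,2] [9,4,2] → 5 drives.
Total size 59 GB; any packing needs at least ⌈59/16⌉ = 4 drives.
An optimal packing achieves that bound: [15] [14,2] [9,4,2] [9,4] → 4 drives.
Excess: 5 − 4 = 1.

1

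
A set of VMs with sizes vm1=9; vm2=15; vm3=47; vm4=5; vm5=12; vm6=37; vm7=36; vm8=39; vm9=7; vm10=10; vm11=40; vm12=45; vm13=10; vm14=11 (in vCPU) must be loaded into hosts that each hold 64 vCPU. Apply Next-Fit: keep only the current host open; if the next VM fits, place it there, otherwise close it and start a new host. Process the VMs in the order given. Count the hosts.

host 1: place vm1 (9 vCPU), 55 vCPU left
host 1: place vm2 (15 vCPU), 40 vCPU left
host 2: place vm3 (47 vCPU), 17 vCPU left
host 2: place vm4 (5 vCPU), 12 vCPU left
host 2: place vm5 (12 vCPU), 0 vCPU left
host 3: place vm6 (37 vCPU), 27 vCPU left
host 4: place vm7 (36 vCPU), 28 vCPU left
host 5: place vm8 (39 vCPU), 25 vCPU left
host 5: place vm9 (7 vCPU), 18 vCPU left
host 5: place vm10 (10 vCPU), 8 vCPU left
host 6: place vm11 (40 vCPU), 24 vCPU left
host 7: place vm12 (45 vCPU), 19 vCPU left
host 7: place vm13 (10 vCPU), 9 vCPU left
host 8: place vm14 (11 vCPU), 53 vCPU left

8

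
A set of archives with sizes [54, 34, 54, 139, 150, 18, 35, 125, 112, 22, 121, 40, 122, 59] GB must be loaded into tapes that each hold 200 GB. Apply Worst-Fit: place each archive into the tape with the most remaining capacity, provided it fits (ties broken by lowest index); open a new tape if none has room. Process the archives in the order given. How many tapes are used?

tape 1: place 54 GB, 146 GB left
tape 1: place 34 GB, 112 GB left
tape 1: place 54 GB, 58 GB left
tape 2: place 139 GB, 61 GB left
tape 3: place 150 GB, 50 GB left
tape 2: place 18 GB, 43 GB left
tape 1: place 35 GB, 23 GB left
tape 4: place 125 GB, 75 GB left
tape 5: place 112 GB, 88 GB left
tape 5: place 22 GB, 66 GB left
tape 6: place 121 GB, 79 GB left
tape 6: place 40 GB, 39 GB left
tape 7: place 122 GB, 78 GB left
tape 7: place 59 GB, 19 GB left

7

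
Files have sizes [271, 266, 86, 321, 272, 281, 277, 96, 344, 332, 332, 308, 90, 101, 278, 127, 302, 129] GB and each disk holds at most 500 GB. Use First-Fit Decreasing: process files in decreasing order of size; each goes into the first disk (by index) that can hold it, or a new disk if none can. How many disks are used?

12

Sorted descending: 344, 332, 332, 321, 308, 302, 281, 278, 277, 272, 271, 266, 129, 127, 101, 96, 90, 86.
disk 1: place 344 GB, 156 GB left
disk 2: place 332 GB, 168 GB left
disk 3: place 332 GB, 168 GB left
disk 4: place 321 GB, 179 GB left
disk 5: place 308 GB, 192 GB left
disk 6: place 302 GB, 198 GB left
disk 7: place 281 GB, 219 GB left
disk 8: place 278 GB, 222 GB left
disk 9: place 277 GB, 223 GB left
disk 10: place 272 GB, 228 GB left
disk 11: place 271 GB, 229 GB left
disk 12: place 266 GB, 234 GB left
disk 1: place 129 GB, 27 GB left
disk 2: place 127 GB, 41 GB left
disk 3: place 101 GB, 67 GB left
disk 4: place 96 GB, 83 GB left
disk 5: place 90 GB, 102 GB left
disk 5: place 86 GB, 16 GB left
Final disks: [344,129] [332,127] [332,101] [321,96] [308,90,86] [302] [281] [278] [277] [272] [271] [266].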